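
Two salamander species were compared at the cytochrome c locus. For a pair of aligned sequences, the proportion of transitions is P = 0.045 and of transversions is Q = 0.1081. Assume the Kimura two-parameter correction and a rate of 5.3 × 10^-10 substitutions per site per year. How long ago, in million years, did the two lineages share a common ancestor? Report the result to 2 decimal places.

161.59

Under the Kimura two-parameter model, d = −½ ln(1 − 2P − Q) − ¼ ln(1 − 2Q).
1 − 2P − Q = 0.8019, giving −½ ln(0.8019) = 0.110386.
1 − 2Q = 0.7838, giving −¼ ln(0.7838) = 0.060900.
d = 0.110386 + 0.060900 = 0.171286.
Under a molecular clock d = 2μt, so t = d/(2μ) = 0.171286 / (2 × 5.3 × 10^-10) = 161.59 million years.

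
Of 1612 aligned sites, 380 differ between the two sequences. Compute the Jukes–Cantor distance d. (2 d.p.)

0.28

p = 380/1612 ≈ 0.235732.
d = −(3/4) ln(1 − 4p/3) = −0.75 ln(1 − 0.314309) = −0.75 ln(0.685691)
  = −0.75 × (-0.377328) = 0.282996 substitutions/site.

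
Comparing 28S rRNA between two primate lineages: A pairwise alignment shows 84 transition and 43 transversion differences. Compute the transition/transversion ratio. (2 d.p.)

R = 84/43 = 1.953488… ≈ 1.95 (to 2 d.p.).

1.95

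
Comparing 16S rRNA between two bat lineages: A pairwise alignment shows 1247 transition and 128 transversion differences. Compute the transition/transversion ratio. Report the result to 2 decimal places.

R = 1247/128 = 9.742187… ≈ 9.74 (to 2 d.p.).

9.74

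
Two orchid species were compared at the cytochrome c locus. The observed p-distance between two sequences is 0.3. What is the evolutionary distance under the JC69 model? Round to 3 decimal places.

d = −(3/4) ln(1 − 4p/3) = −0.75 ln(1 − 0.4) = −0.75 ln(0.6)
  = −0.75 × (-0.510826) = 0.383120 substitutions/site.

0.383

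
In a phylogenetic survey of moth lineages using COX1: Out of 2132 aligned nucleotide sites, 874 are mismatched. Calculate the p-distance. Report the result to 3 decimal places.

p = 874/2132 = 0.409943… ≈ 0.410 (to 3 d.p.).

0.410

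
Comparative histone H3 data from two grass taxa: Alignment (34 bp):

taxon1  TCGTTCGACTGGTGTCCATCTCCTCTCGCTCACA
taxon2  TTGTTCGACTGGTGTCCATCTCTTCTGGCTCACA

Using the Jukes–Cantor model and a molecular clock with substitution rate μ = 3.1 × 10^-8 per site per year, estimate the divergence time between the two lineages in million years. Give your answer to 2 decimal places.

1.51

The sequences differ at 3 of 34 sites (2, 23, 27), so p = 3/34 ≈ 0.088235.
d = −(3/4) ln(1 − 4p/3) = −0.75 ln(1 − 0.117647) = −0.75 ln(0.882353)
  = −0.75 × (-0.125163) = 0.093872 substitutions/site.
Under a molecular clock d = 2μt, so t = d/(2μ) = 0.093872 / (2 × 3.1 × 10^-8) = 1.51 million years.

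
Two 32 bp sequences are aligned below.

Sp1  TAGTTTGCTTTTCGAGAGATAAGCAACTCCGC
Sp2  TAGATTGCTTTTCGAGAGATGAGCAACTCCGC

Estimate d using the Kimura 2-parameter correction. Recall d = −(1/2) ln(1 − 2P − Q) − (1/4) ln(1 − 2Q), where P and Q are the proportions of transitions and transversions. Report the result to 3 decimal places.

0.065

Of 32 sites, 1 differences are transitions and 1 are transversions, so P = 1/32 = 0.03125 and Q = 1/32 = 0.03125.
Under the Kimura two-parameter model, d = −½ ln(1 − 2P − Q) − ¼ ln(1 − 2Q).
1 − 2P − Q = 0.90625, giving −½ ln(0.90625) = 0.049220.
1 − 2Q = 0.9375, giving −¼ ln(0.9375) = 0.016135.
d = 0.049220 + 0.016135 = 0.065355.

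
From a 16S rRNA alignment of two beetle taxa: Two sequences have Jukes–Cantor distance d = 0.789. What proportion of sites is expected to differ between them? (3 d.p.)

p = (3/4)(1 − e^(−4d/3)) = 0.75 × (1 − e^(-1.052)) = 0.75 × (1 − 0.349239) = 0.488071.

0.488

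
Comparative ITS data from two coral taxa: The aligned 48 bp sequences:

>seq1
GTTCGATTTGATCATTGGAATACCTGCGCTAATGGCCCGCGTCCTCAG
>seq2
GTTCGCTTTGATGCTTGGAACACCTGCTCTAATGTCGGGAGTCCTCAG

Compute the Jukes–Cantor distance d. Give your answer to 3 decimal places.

0.216

The sequences differ at 9 of 48 sites (6, 13, 14, 21, 28, 35, 37, 38, 40), so p = 9/48 = 0.1875.
d = −(3/4) ln(1 − 4p/3) = −0.75 ln(1 − 0.25) = −0.75 ln(0.75)
  = −0.75 × (-0.287682) = 0.215762 substitutions/site.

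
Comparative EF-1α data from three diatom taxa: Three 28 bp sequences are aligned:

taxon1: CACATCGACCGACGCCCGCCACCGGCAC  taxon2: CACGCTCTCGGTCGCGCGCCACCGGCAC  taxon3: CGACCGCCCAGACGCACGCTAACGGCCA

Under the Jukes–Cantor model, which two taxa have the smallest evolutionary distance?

taxon1–taxon2: 8/28 differ, p = 0.286, d = 0.360.
taxon1–taxon3: 13/28 differ, p = 0.464, d = 0.724.
taxon2–taxon3: 12/28 differ, p = 0.429, d = 0.635.
The smallest distance is between taxon1 and taxon2.

taxon1 and taxon2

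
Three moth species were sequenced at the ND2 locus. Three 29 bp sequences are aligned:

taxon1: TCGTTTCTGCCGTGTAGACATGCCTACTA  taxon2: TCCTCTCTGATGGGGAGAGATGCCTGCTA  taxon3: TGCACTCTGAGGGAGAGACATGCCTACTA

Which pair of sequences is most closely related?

taxon2 and taxon3

taxon1–taxon2: 8/29 differ, p = 0.276, d = 0.344.
taxon1–taxon3: 9/29 differ, p = 0.310, d = 0.401.
taxon2–taxon3: 6/29 differ, p = 0.207, d = 0.242.
The smallest distance is between taxon2 and taxon3.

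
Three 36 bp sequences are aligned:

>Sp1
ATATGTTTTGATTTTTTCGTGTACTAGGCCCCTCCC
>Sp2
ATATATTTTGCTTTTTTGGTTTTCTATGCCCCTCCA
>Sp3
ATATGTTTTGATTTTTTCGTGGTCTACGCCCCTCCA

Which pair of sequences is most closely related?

Sp1 and Sp3

Sp1–Sp2: 7/36 differ, p = 0.194, d = 0.225.
Sp1–Sp3: 4/36 differ, p = 0.111, d = 0.120.
Sp2–Sp3: 6/36 differ, p = 0.167, d = 0.188.
The smallest distance is between Sp1 and Sp3.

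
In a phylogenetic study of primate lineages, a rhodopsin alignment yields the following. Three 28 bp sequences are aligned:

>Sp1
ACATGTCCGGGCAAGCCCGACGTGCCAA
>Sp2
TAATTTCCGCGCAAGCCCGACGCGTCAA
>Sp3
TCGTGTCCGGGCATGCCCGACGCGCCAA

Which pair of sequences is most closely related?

Sp1–Sp2: 6/28 differ, p = 0.214, d = 0.252.
Sp1–Sp3: 4/28 differ, p = 0.143, d = 0.158.
Sp2–Sp3: 6/28 differ, p = 0.214, d = 0.252.
The smallest distance is between Sp1 and Sp3.

Sp1 and Sp3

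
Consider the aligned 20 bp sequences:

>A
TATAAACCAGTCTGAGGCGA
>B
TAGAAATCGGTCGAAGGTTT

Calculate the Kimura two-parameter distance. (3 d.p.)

0.586

Of 20 sites, 4 differences are transitions and 4 are transversions, so P = 4/20 = 0.2 and Q = 4/20 = 0.2.
Under the Kimura two-parameter model, d = −½ ln(1 − 2P − Q) − ¼ ln(1 − 2Q).
1 − 2P − Q = 0.4, giving −½ ln(0.4) = 0.458145.
1 − 2Q = 0.6, giving −¼ ln(0.6) = 0.127706.
d = 0.458145 + 0.127706 = 0.585851.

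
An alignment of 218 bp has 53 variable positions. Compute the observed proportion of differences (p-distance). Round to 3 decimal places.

p = 53/218 = 0.243119… ≈ 0.243 (to 3 d.p.).

0.243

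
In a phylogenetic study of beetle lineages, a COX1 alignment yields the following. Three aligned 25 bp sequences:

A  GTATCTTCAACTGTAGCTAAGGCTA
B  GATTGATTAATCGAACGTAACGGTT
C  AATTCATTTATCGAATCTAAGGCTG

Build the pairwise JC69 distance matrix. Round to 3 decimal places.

A–B: 13/25 sites differ → p = 0.52, d = −0.75 ln(1 − 0.693333) = 0.886495 ≈ 0.886.
A–C: 11/25 sites differ → p = 0.44, d = −0.75 ln(1 − 0.586667) = 0.662626 ≈ 0.663.
B–C: 8/25 sites differ → p = 0.32, d = −0.75 ln(1 − 0.426667) = 0.417216 ≈ 0.417.

d(A,B) = 0.886, d(A,C) = 0.663, d(B,C) = 0.417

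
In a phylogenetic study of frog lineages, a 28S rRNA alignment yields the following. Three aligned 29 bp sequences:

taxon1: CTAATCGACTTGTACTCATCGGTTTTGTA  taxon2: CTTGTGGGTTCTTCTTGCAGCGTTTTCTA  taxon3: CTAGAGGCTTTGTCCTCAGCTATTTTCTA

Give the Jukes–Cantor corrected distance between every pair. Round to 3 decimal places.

d(taxon1,taxon2) = 0.878, d(taxon1,taxon3) = 0.462, d(taxon2,taxon3) = 0.602

taxon1–taxon2: 15/29 sites differ → p ≈ 0.517241, d = −0.75 ln(1 − 0.689655) = 0.877553 ≈ 0.878.
taxon1–taxon3: 10/29 sites differ → p ≈ 0.344828, d = −0.75 ln(1 − 0.459771) = 0.461822 ≈ 0.462.
taxon2–taxon3: 12/29 sites differ → p ≈ 0.413793, d = −0.75 ln(1 − 0.551724) = 0.601760 ≈ 0.602.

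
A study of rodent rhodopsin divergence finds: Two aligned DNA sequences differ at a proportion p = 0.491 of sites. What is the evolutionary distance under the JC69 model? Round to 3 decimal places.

d = −(3/4) ln(1 − 4p/3) = −0.75 ln(1 − 0.654667) = −0.75 ln(0.345333)
  = −0.75 × (-1.063246) = 0.797435 substitutions/site.

0.797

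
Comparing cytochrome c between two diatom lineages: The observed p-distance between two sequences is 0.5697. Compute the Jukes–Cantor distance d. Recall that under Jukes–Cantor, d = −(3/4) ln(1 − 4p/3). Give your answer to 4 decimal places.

d = −(3/4) ln(1 − 4p/3) = −0.75 ln(1 − 0.7596) = −0.75 ln(0.2404)
  = −0.75 × (-1.425451) = 1.069088 substitutions/site.

1.0691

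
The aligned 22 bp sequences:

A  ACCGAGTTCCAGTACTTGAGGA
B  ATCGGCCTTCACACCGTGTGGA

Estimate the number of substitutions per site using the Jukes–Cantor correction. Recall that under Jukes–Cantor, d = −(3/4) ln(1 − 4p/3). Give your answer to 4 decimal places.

The sequences differ at 10 of 22 sites (2, 5, 6, 7, 9, 12, 13, 14, 16, 19), so p = 10/22 ≈ 0.454545.
d = −(3/4) ln(1 − 4p/3) = −0.75 ln(1 − 0.60606) = −0.75 ln(0.39394)
  = −0.75 × (-0.931557) = 0.698668 substitutions/site.

0.6987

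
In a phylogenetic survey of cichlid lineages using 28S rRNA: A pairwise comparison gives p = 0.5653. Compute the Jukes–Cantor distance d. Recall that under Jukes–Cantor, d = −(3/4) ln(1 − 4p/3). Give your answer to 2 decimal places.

1.05

d = −(3/4) ln(1 − 4p/3) = −0.75 ln(1 − 0.753733) = −0.75 ln(0.246267)
  = −0.75 × (-1.401339) = 1.051004 substitutions/site.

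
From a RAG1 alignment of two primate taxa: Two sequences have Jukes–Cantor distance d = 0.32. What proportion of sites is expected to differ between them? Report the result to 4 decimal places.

p = (3/4)(1 − e^(−4d/3)) = 0.75 × (1 − e^(-0.426667)) = 0.75 × (1 − 0.652681) = 0.260489.

0.2605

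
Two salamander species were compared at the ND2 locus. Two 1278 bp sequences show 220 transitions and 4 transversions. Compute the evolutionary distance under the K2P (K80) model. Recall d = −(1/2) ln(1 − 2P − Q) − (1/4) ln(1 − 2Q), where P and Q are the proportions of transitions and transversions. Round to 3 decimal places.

P = 220/1278 ≈ 0.172144 and Q = 4/1278 ≈ 0.00313.
Under the Kimura two-parameter model, d = −½ ln(1 − 2P − Q) − ¼ ln(1 − 2Q).
1 − 2P − Q = 0.652582, giving −½ ln(0.652582) = 0.213409.
1 − 2Q = 0.99374, giving −¼ ln(0.99374) = 0.001570.
d = 0.213409 + 0.001570 = 0.214979.

0.215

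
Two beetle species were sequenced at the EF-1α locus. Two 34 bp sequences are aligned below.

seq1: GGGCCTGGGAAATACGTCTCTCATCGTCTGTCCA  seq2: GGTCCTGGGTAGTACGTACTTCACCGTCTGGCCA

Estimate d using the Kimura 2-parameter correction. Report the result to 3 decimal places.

0.285

Of 34 sites, 4 differences are transitions and 4 are transversions, so P = 4/34 ≈ 0.117647 and Q = 4/34 ≈ 0.117647.
Under the Kimura two-parameter model, d = −½ ln(1 − 2P − Q) − ¼ ln(1 − 2Q).
1 − 2P − Q = 0.647059, giving −½ ln(0.647059) = 0.217659.
1 − 2Q = 0.764706, giving −¼ ln(0.764706) = 0.067066.
d = 0.217659 + 0.067066 = 0.284725.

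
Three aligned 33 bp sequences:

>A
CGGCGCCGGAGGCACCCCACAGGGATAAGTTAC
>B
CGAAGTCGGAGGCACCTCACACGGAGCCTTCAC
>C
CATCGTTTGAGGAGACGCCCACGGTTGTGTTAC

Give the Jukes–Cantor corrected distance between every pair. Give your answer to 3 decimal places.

d(A,B) = 0.388, d(A,C) = 0.625, d(B,C) = 0.780

A–B: 10/33 sites differ → p ≈ 0.30303, d = −0.75 ln(1 − 0.40404) = 0.388186 ≈ 0.388.
A–C: 14/33 sites differ → p ≈ 0.424242, d = −0.75 ln(1 − 0.565656) = 0.625439 ≈ 0.625.
B–C: 16/33 sites differ → p ≈ 0.484848, d = −0.75 ln(1 − 0.646464) = 0.779827 ≈ 0.780.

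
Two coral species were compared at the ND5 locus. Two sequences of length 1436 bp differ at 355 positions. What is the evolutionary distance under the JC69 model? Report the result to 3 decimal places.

p = 355/1436 ≈ 0.247214.
d = −(3/4) ln(1 − 4p/3) = −0.75 ln(1 − 0.329619) = −0.75 ln(0.670381)
  = −0.75 × (-0.399909) = 0.299932 substitutions/site.

0.300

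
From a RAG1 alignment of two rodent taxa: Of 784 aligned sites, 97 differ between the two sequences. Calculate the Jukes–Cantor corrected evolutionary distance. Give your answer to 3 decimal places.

p = 97/784 ≈ 0.123724.
d = −(3/4) ln(1 − 4p/3) = −0.75 ln(1 − 0.164965) = −0.75 ln(0.835035)
  = −0.75 × (-0.180282) = 0.135212 substitutions/site.

0.135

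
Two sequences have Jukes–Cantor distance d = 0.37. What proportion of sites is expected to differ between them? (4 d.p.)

p = (3/4)(1 − e^(−4d/3)) = 0.75 × (1 − e^(-0.493333)) = 0.75 × (1 − 0.610588) = 0.292059.

0.2921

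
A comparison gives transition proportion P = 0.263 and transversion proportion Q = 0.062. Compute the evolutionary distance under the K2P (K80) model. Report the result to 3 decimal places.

Under the Kimura two-parameter model, d = −½ ln(1 − 2P − Q) − ¼ ln(1 − 2Q).
1 − 2P − Q = 0.412, giving −½ ln(0.412) = 0.443366.
1 − 2Q = 0.876, giving −¼ ln(0.876) = 0.033097.
d = 0.443366 + 0.033097 = 0.476463.

0.476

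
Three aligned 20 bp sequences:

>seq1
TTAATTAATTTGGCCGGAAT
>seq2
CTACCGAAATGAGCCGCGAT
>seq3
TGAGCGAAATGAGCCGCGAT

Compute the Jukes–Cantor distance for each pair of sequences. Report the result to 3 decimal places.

seq1–seq2: 9/20 sites differ → p = 0.45, d = −0.75 ln(1 − 0.6) = 0.687218 ≈ 0.687.
seq1–seq3: 9/20 sites differ → p = 0.45, d = −0.75 ln(1 − 0.6) = 0.687218 ≈ 0.687.
seq2–seq3: 3/20 sites differ → p = 0.15, d = −0.75 ln(1 − 0.2) = 0.167358 ≈ 0.167.

d(seq1,seq2) = 0.687, d(seq1,seq3) = 0.687, d(seq2,seq3) = 0.167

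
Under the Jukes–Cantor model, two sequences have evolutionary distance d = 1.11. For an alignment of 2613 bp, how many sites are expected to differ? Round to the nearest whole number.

Invert JC69: p = (3/4)(1 − e^(−4d/3)) = 0.75 × (1 − e^(-1.48)) = 0.75 × (1 − 0.227638) = 0.579272.
Expected differing sites = pL ≈ 0.579272 × 2613 = 1513.637736 ≈ 1514.

1514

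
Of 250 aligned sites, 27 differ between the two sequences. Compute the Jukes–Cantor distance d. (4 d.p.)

p = 27/250 = 0.108.
d = −(3/4) ln(1 − 4p/3) = −0.75 ln(1 − 0.144) = −0.75 ln(0.856)
  = −0.75 × (-0.155485) = 0.116614 substitutions/site.

0.1166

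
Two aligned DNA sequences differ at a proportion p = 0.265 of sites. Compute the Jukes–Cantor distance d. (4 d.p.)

d = −(3/4) ln(1 − 4p/3) = −0.75 ln(1 − 0.353333) = −0.75 ln(0.646667)
  = −0.75 × (-0.435924) = 0.326943 substitutions/site.

0.3269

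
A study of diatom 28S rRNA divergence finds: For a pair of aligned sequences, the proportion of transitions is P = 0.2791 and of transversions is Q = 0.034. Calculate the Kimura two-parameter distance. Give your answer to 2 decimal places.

0.47

Under the Kimura two-parameter model, d = −½ ln(1 − 2P − Q) − ¼ ln(1 − 2Q).
1 − 2P − Q = 0.4078, giving −½ ln(0.4078) = 0.448489.
1 − 2Q = 0.932, giving −¼ ln(0.932) = 0.017606.
d = 0.448489 + 0.017606 = 0.466095.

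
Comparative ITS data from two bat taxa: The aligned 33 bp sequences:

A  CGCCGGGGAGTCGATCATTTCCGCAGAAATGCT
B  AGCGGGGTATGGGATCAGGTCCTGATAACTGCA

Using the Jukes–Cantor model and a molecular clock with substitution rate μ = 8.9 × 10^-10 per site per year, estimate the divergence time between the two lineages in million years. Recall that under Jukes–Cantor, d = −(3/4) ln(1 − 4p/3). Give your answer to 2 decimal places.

313.89

The sequences differ at 13 of 33 sites, so p = 13/33 ≈ 0.393939.
d = −(3/4) ln(1 − 4p/3) = −0.75 ln(1 − 0.525252) = −0.75 ln(0.474748)
  = −0.75 × (-0.744971) = 0.558728 substitutions/site.
Under a molecular clock d = 2μt, so t = d/(2μ) = 0.558728 / (2 × 8.9 × 10^-10) = 313.89 million years.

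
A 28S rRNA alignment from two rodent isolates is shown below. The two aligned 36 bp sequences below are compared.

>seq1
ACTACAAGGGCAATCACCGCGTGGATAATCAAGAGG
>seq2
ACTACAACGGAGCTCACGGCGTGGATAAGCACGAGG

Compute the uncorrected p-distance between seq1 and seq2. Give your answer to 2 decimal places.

0.19

The sequences differ at 7 of 36 positions (sites 8, 11, 12, 13, 18, 29, 32).
p = 7/36 = 0.194444… ≈ 0.19 (to 2 d.p.).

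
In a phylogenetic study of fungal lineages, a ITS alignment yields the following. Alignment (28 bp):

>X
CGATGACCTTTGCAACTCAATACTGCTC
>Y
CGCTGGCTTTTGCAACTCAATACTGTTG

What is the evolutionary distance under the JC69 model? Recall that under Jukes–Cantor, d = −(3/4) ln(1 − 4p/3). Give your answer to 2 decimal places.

0.20

The sequences differ at 5 of 28 sites (3, 6, 8, 26, 28), so p = 5/28 ≈ 0.178571.
d = −(3/4) ln(1 − 4p/3) = −0.75 ln(1 − 0.238095) = −0.75 ln(0.761905)
  = −0.75 × (-0.271933) = 0.203950 substitutions/site.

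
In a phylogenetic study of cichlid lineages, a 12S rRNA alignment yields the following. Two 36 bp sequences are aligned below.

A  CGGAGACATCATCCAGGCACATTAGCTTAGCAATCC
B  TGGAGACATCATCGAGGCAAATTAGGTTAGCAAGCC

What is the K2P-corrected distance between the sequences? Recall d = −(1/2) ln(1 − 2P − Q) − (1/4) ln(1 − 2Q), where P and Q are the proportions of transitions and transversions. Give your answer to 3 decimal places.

Of 36 sites, 1 differences are transitions and 4 are transversions, so P = 1/36 ≈ 0.027778 and Q = 4/36 ≈ 0.111111.
Under the Kimura two-parameter model, d = −½ ln(1 − 2P − Q) − ¼ ln(1 − 2Q).
1 − 2P − Q = 0.833333, giving −½ ln(0.833333) = 0.091161.
1 − 2Q = 0.777778, giving −¼ ln(0.777778) = 0.062829.
d = 0.091161 + 0.062829 = 0.153990.

0.154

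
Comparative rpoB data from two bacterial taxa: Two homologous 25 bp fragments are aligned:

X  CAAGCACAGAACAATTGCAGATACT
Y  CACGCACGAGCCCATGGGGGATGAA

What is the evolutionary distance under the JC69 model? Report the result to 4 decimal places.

The sequences differ at 12 of 25 sites, so p = 12/25 = 0.48.
d = −(3/4) ln(1 − 4p/3) = −0.75 ln(1 − 0.64) = −0.75 ln(0.36)
  = −0.75 × (-1.021651) = 0.766238 substitutions/site.

0.7662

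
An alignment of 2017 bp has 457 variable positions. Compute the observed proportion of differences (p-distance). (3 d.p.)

0.227

p = 457/2017 = 0.226574… ≈ 0.227 (to 3 d.p.).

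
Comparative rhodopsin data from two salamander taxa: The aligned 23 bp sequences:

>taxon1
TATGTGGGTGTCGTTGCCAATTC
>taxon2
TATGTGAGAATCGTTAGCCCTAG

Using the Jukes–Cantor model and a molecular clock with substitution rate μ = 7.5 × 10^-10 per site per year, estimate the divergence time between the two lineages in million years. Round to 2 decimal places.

368.80

The sequences differ at 9 of 23 sites (7, 9, 10, 16, 17, 19, 20, 22, 23), so p = 9/23 ≈ 0.391304.
d = −(3/4) ln(1 − 4p/3) = −0.75 ln(1 − 0.521739) = −0.75 ln(0.478261)
  = −0.75 × (-0.737599) = 0.553199 substitutions/site.
Under a molecular clock d = 2μt, so t = d/(2μ) = 0.553199 / (2 × 7.5 × 10^-10) = 368.80 million years.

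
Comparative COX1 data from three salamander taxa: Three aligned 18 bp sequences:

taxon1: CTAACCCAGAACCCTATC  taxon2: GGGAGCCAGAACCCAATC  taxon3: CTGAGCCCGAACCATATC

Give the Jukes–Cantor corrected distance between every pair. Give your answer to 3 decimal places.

taxon1–taxon2: 5/18 sites differ → p ≈ 0.277778, d = −0.75 ln(1 − 0.370371) = 0.346968 ≈ 0.347.
taxon1–taxon3: 4/18 sites differ → p ≈ 0.222222, d = −0.75 ln(1 − 0.296296) = 0.263548 ≈ 0.264.
taxon2–taxon3: 5/18 sites differ → p ≈ 0.277778, d = −0.75 ln(1 − 0.370371) = 0.346968 ≈ 0.347.

d(taxon1,taxon2) = 0.347, d(taxon1,taxon3) = 0.264, d(taxon2,taxon3) = 0.347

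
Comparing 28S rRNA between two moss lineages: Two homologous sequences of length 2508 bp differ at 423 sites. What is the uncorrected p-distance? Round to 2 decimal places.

p = 423/2508 = 0.168660… ≈ 0.17 (to 2 d.p.).

0.17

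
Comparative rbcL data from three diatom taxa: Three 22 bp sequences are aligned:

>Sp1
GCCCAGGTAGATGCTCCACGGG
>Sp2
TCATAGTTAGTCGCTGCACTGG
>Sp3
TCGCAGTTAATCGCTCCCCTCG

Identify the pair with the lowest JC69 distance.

Sp1–Sp2: 8/22 differ, p = 0.364, d = 0.497.
Sp1–Sp3: 9/22 differ, p = 0.409, d = 0.591.
Sp2–Sp3: 6/22 differ, p = 0.273, d = 0.339.
The smallest distance is between Sp2 and Sp3.

Sp2 and Sp3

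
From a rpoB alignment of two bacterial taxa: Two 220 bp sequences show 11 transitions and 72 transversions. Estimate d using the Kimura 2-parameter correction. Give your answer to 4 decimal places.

P = 11/220 = 0.05 and Q = 72/220 ≈ 0.327273.
Under the Kimura two-parameter model, d = −½ ln(1 − 2P − Q) − ¼ ln(1 − 2Q).
1 − 2P − Q = 0.572727, giving −½ ln(0.572727) = 0.278673.
1 − 2Q = 0.345454, giving −¼ ln(0.345454) = 0.265724.
d = 0.278673 + 0.265724 = 0.544397.

0.5444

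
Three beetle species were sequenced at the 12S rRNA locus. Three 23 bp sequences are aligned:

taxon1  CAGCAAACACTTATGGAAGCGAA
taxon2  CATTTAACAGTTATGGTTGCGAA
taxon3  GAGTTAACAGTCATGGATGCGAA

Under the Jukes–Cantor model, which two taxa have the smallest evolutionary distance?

taxon1–taxon2: 6/23 differ, p = 0.261, d = 0.321.
taxon1–taxon3: 6/23 differ, p = 0.261, d = 0.321.
taxon2–taxon3: 4/23 differ, p = 0.174, d = 0.198.
The smallest distance is between taxon2 and taxon3.

taxon2 and taxon3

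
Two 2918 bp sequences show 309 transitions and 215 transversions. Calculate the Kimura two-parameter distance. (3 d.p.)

P = 309/2918 ≈ 0.105894 and Q = 215/2918 ≈ 0.073681.
Under the Kimura two-parameter model, d = −½ ln(1 − 2P − Q) − ¼ ln(1 − 2Q).
1 − 2P − Q = 0.714531, giving −½ ln(0.714531) = 0.168064.
1 − 2Q = 0.852638, giving −¼ ln(0.852638) = 0.039855.
d = 0.168064 + 0.039855 = 0.207919.

0.208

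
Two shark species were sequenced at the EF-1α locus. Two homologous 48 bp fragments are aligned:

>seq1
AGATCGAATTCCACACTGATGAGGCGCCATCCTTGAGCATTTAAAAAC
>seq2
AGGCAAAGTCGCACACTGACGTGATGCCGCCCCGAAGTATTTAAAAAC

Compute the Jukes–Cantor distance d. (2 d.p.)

0.48

The sequences differ at 17 of 48 sites, so p = 17/48 ≈ 0.354167.
d = −(3/4) ln(1 − 4p/3) = −0.75 ln(1 − 0.472223) = −0.75 ln(0.527777)
  = −0.75 × (-0.639081) = 0.479311 substitutions/site.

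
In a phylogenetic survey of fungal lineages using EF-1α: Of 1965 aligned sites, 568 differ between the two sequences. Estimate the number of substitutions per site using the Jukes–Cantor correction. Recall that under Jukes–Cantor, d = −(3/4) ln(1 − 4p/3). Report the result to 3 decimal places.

p = 568/1965 ≈ 0.289059.
d = −(3/4) ln(1 − 4p/3) = −0.75 ln(1 − 0.385412) = −0.75 ln(0.614588)
  = −0.75 × (-0.486803) = 0.365102 substitutions/site.

0.365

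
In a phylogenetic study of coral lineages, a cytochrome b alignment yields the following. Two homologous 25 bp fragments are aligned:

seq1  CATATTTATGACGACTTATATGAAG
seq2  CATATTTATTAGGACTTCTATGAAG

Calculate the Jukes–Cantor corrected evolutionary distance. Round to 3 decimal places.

0.131

The sequences differ at 3 of 25 sites (10, 12, 18), so p = 3/25 = 0.12.
d = −(3/4) ln(1 − 4p/3) = −0.75 ln(1 − 0.16) = −0.75 ln(0.84)
  = −0.75 × (-0.174353) = 0.130765 substitutions/site.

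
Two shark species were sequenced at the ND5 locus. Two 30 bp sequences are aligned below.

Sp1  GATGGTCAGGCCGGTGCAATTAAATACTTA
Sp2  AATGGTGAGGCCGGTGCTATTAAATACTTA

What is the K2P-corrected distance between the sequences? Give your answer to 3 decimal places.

0.107

Of 30 sites, 1 differences are transitions and 2 are transversions, so P = 1/30 ≈ 0.033333 and Q = 2/30 ≈ 0.066667.
Under the Kimura two-parameter model, d = −½ ln(1 − 2P − Q) − ¼ ln(1 − 2Q).
1 − 2P − Q = 0.866667, giving −½ ln(0.866667) = 0.071550.
1 − 2Q = 0.866666, giving −¼ ln(0.866666) = 0.035775.
d = 0.071550 + 0.035775 = 0.107325.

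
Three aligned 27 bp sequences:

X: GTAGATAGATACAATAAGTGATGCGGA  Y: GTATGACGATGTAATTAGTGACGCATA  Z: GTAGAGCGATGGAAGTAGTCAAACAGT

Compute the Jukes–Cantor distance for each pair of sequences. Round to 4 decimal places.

X–Y: 10/27 sites differ → p ≈ 0.37037, d = −0.75 ln(1 − 0.493827) = 0.510658 ≈ 0.5107.
X–Z: 11/27 sites differ → p ≈ 0.407407, d = −0.75 ln(1 − 0.543209) = 0.587647 ≈ 0.5876.
Y–Z: 10/27 sites differ → p ≈ 0.37037, d = −0.75 ln(1 − 0.493827) = 0.510658 ≈ 0.5107.

d(X,Y) = 0.5107, d(X,Z) = 0.5876, d(Y,Z) = 0.5107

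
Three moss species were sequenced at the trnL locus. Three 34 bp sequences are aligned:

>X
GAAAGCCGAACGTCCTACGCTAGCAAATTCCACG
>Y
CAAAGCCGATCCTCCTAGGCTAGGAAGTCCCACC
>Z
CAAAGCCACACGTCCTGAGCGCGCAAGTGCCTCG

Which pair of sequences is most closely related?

X and Y

X–Y: 8/34 differ, p = 0.235, d = 0.282.
X–Z: 10/34 differ, p = 0.294, d = 0.373.
Y–Z: 12/34 differ, p = 0.353, d = 0.477.
The smallest distance is between X and Y.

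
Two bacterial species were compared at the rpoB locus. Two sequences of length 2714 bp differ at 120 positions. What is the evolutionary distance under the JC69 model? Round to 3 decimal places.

p = 120/2714 ≈ 0.044215.
d = −(3/4) ln(1 − 4p/3) = −0.75 ln(1 − 0.058953) = −0.75 ln(0.941047)
  = −0.75 × (-0.060762) = 0.045572 substitutions/site.

0.046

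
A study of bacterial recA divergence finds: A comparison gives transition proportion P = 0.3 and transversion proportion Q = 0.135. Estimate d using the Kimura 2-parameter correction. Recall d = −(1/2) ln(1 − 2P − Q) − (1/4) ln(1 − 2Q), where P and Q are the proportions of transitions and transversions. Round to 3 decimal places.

0.743

Under the Kimura two-parameter model, d = −½ ln(1 − 2P − Q) − ¼ ln(1 − 2Q).
1 − 2P − Q = 0.265, giving −½ ln(0.265) = 0.664013.
1 − 2Q = 0.73, giving −¼ ln(0.73) = 0.078678.
d = 0.664013 + 0.078678 = 0.742691.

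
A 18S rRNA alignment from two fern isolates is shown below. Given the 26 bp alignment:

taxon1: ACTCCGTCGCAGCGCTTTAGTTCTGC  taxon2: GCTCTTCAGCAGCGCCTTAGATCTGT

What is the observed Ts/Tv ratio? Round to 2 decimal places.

1.67

Transitions are A↔G and C↔T; transversions are all other mismatches.
Transitions: 5. Transversions: 3.
R = 5/3 = 1.666666… ≈ 1.67 (to 2 d.p.).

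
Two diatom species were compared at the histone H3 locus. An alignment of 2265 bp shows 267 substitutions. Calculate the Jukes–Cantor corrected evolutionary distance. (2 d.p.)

p = 267/2265 ≈ 0.117881.
d = −(3/4) ln(1 − 4p/3) = −0.75 ln(1 − 0.157175) = −0.75 ln(0.842825)
  = −0.75 × (-0.170996) = 0.128247 substitutions/site.

0.13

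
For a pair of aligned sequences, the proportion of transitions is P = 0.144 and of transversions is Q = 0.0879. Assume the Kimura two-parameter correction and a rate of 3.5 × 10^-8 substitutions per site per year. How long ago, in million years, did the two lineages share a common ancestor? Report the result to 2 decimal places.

4.06

Under the Kimura two-parameter model, d = −½ ln(1 − 2P − Q) − ¼ ln(1 − 2Q).
1 − 2P − Q = 0.6241, giving −½ ln(0.6241) = 0.235722.
1 − 2Q = 0.8242, giving −¼ ln(0.8242) = 0.048336.
d = 0.235722 + 0.048336 = 0.284058.
Under a molecular clock d = 2μt, so t = d/(2μ) = 0.284058 / (2 × 3.5 × 10^-8) = 4.06 million years.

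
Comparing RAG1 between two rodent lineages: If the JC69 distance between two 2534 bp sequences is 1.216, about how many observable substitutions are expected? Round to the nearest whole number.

1525

Invert JC69: p = (3/4)(1 − e^(−4d/3)) = 0.75 × (1 − e^(-1.621333)) = 0.75 × (1 − 0.197635) = 0.601774.
Expected differing sites = pL ≈ 0.601774 × 2534 = 1524.895316 ≈ 1525.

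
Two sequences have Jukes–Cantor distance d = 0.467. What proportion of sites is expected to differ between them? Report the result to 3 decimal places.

p = (3/4)(1 − e^(−4d/3)) = 0.75 × (1 − e^(-0.622667)) = 0.75 × (1 − 0.536512) = 0.347616.

0.348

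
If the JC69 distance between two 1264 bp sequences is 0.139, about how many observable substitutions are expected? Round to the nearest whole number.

160

Invert JC69: p = (3/4)(1 − e^(−4d/3)) = 0.75 × (1 − e^(-0.185333)) = 0.75 × (1 − 0.830828) = 0.126879.
Expected differing sites = pL ≈ 0.126879 × 1264 = 160.375056 ≈ 160.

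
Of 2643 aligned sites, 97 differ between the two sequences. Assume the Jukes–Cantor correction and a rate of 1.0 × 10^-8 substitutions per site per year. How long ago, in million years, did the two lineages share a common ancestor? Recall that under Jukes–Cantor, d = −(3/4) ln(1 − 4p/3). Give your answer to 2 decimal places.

1.88

p = 97/2643 ≈ 0.036701.
d = −(3/4) ln(1 − 4p/3) = −0.75 ln(1 − 0.048935) = −0.75 ln(0.951065)
  = −0.75 × (-0.050173) = 0.037630 substitutions/site.
Under a molecular clock d = 2μt, so t = d/(2μ) = 0.037630 / (2 × 1.0 × 10^-8) = 1.88 million years.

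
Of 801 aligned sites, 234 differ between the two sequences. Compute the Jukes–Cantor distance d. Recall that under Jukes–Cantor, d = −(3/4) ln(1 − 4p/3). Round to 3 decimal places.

0.370

p = 234/801 ≈ 0.292135.
d = −(3/4) ln(1 − 4p/3) = −0.75 ln(1 − 0.389513) = −0.75 ln(0.610487)
  = −0.75 × (-0.493498) = 0.370124 substitutions/site.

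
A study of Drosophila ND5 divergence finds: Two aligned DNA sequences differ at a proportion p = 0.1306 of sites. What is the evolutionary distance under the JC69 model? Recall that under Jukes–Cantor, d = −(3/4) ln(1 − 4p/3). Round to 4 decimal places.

0.1435

d = −(3/4) ln(1 − 4p/3) = −0.75 ln(1 − 0.174133) = −0.75 ln(0.825867)
  = −0.75 × (-0.191322) = 0.143492 substitutions/site.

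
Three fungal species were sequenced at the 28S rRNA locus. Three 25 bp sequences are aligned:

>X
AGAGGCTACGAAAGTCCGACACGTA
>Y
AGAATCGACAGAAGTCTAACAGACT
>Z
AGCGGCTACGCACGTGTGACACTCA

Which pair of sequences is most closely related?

X and Z

X–Y: 11/25 differ, p = 0.440, d = 0.663.
X–Z: 7/25 differ, p = 0.280, d = 0.351.
Y–Z: 12/25 differ, p = 0.480, d = 0.766.
The smallest distance is between X and Z.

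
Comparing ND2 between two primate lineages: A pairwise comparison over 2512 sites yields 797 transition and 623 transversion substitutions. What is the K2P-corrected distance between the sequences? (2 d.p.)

1.24

P = 797/2512 ≈ 0.317277 and Q = 623/2512 ≈ 0.24801.
Under the Kimura two-parameter model, d = −½ ln(1 − 2P − Q) − ¼ ln(1 − 2Q).
1 − 2P − Q = 0.117436, giving −½ ln(0.117436) = 1.070931.
1 − 2Q = 0.50398, giving −¼ ln(0.50398) = 0.171305.
d = 1.070931 + 0.171305 = 1.242236.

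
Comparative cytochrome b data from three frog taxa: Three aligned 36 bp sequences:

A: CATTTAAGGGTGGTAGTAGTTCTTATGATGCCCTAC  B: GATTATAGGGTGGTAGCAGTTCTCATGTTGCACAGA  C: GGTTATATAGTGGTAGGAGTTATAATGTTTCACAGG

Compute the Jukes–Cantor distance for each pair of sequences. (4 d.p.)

A–B: 10/36 sites differ → p ≈ 0.277778, d = −0.75 ln(1 − 0.370371) = 0.346968 ≈ 0.3470.
A–C: 15/36 sites differ → p ≈ 0.416667, d = −0.75 ln(1 − 0.555556) = 0.608198 ≈ 0.6082.
B–C: 8/36 sites differ → p ≈ 0.222222, d = −0.75 ln(1 − 0.296296) = 0.263548 ≈ 0.2635.

d(A,B) = 0.3470, d(A,C) = 0.6082, d(B,C) = 0.2635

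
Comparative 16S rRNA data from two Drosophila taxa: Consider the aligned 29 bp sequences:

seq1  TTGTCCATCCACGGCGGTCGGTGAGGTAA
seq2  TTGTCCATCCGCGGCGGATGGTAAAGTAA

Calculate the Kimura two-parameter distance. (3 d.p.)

Of 29 sites, 4 differences are transitions and 1 are transversions, so P = 4/29 ≈ 0.137931 and Q = 1/29 ≈ 0.034483.
Under the Kimura two-parameter model, d = −½ ln(1 − 2P − Q) − ¼ ln(1 − 2Q).
1 − 2P − Q = 0.689655, giving −½ ln(0.689655) = 0.185782.
1 − 2Q = 0.931034, giving −¼ ln(0.931034) = 0.017865.
d = 0.185782 + 0.017865 = 0.203647.

0.204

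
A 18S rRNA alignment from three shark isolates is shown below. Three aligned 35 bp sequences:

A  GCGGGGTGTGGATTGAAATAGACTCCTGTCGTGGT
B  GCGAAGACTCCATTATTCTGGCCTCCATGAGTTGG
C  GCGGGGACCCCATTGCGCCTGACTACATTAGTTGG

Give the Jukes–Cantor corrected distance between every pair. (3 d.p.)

d(A,B) = 0.868, d(A,C) = 0.705, d(B,C) = 0.407

A–B: 18/35 sites differ → p ≈ 0.514286, d = −0.75 ln(1 − 0.685715) = 0.868091 ≈ 0.868.
A–C: 16/35 sites differ → p ≈ 0.457143, d = −0.75 ln(1 − 0.609524) = 0.705292 ≈ 0.705.
B–C: 11/35 sites differ → p ≈ 0.314286, d = −0.75 ln(1 − 0.419048) = 0.407315 ≈ 0.407.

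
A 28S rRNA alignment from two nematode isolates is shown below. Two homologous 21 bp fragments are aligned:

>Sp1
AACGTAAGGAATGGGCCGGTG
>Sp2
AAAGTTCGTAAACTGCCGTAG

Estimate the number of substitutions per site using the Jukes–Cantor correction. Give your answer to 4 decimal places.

0.6355

The sequences differ at 9 of 21 sites (3, 6, 7, 9, 12, 13, 14, 19, 20), so p = 9/21 ≈ 0.428571.
d = −(3/4) ln(1 − 4p/3) = −0.75 ln(1 − 0.571428) = −0.75 ln(0.428572)
  = −0.75 × (-0.847297) = 0.635473 substitutions/site.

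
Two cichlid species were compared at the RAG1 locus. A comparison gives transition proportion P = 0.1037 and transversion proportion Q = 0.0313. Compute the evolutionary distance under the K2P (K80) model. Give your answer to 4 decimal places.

Under the Kimura two-parameter model, d = −½ ln(1 − 2P − Q) − ¼ ln(1 − 2Q).
1 − 2P − Q = 0.7613, giving −½ ln(0.7613) = 0.136364.
1 − 2Q = 0.9374, giving −¼ ln(0.9374) = 0.016161.
d = 0.136364 + 0.016161 = 0.152525.

0.1525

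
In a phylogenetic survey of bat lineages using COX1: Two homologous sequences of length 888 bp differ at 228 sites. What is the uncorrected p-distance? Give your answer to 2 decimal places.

p = 228/888 = 0.256756… ≈ 0.26 (to 2 d.p.).

0.26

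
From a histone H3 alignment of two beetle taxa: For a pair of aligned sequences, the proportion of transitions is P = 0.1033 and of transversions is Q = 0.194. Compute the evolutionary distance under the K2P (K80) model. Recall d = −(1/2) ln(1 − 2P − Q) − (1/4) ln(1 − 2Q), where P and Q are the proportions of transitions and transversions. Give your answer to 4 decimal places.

Under the Kimura two-parameter model, d = −½ ln(1 − 2P − Q) − ¼ ln(1 − 2Q).
1 − 2P − Q = 0.5994, giving −½ ln(0.5994) = 0.255913.
1 − 2Q = 0.612, giving −¼ ln(0.612) = 0.122756.
d = 0.255913 + 0.122756 = 0.378669.

0.3787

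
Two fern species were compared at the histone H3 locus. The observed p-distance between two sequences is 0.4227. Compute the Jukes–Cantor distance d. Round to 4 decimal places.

0.6219

d = −(3/4) ln(1 − 4p/3) = −0.75 ln(1 − 0.5636) = −0.75 ln(0.4364)
  = −0.75 × (-0.829196) = 0.621897 substitutions/site.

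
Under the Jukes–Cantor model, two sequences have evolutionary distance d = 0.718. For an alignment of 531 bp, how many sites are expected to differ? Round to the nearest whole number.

245

Invert JC69: p = (3/4)(1 − e^(−4d/3)) = 0.75 × (1 − e^(-0.957333)) = 0.75 × (1 − 0.383915) = 0.462064.
Expected differing sites = pL ≈ 0.462064 × 531 = 245.355984 ≈ 245.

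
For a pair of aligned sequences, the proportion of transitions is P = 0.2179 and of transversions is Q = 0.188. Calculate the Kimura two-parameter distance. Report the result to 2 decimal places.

0.61

Under the Kimura two-parameter model, d = −½ ln(1 − 2P − Q) − ¼ ln(1 − 2Q).
1 − 2P − Q = 0.3762, giving −½ ln(0.3762) = 0.488817.
1 − 2Q = 0.624, giving −¼ ln(0.624) = 0.117901.
d = 0.488817 + 0.117901 = 0.606718.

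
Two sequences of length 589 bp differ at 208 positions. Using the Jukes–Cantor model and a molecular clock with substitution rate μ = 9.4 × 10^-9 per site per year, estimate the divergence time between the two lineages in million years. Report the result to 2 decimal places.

p = 208/589 ≈ 0.353141.
d = −(3/4) ln(1 − 4p/3) = −0.75 ln(1 − 0.470855) = −0.75 ln(0.529145)
  = −0.75 × (-0.636493) = 0.477370 substitutions/site.
Under a molecular clock d = 2μt, so t = d/(2μ) = 0.477370 / (2 × 9.4 × 10^-9) = 25.39 million years.

25.39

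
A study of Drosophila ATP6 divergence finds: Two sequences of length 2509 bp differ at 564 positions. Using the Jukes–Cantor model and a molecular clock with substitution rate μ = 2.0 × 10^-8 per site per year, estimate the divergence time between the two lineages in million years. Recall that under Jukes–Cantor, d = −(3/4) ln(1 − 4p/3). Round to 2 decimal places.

p = 564/2509 ≈ 0.224791.
d = −(3/4) ln(1 − 4p/3) = −0.75 ln(1 − 0.299721) = −0.75 ln(0.700279)
  = −0.75 × (-0.356276) = 0.267207 substitutions/site.
Under a molecular clock d = 2μt, so t = d/(2μ) = 0.267207 / (2 × 2.0 × 10^-8) = 6.68 million years.

6.68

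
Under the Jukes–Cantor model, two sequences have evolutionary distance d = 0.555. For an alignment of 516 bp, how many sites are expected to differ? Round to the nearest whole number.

202

Invert JC69: p = (3/4)(1 − e^(−4d/3)) = 0.75 × (1 − e^(-0.74)) = 0.75 × (1 − 0.477114) = 0.392165.
Expected differing sites = pL ≈ 0.392165 × 516 = 202.35714 ≈ 202.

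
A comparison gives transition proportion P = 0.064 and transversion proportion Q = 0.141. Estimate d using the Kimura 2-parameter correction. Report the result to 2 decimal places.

0.24

Under the Kimura two-parameter model, d = −½ ln(1 − 2P − Q) − ¼ ln(1 − 2Q).
1 − 2P − Q = 0.731, giving −½ ln(0.731) = 0.156671.
1 − 2Q = 0.718, giving −¼ ln(0.718) = 0.082821.
d = 0.156671 + 0.082821 = 0.239492.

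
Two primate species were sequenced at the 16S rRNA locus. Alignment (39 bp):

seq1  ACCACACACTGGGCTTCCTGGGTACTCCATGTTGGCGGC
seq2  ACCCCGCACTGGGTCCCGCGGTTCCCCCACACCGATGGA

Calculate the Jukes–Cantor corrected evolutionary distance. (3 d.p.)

The sequences differ at 17 of 39 sites, so p = 17/39 ≈ 0.435897.
d = −(3/4) ln(1 − 4p/3) = −0.75 ln(1 − 0.581196) = −0.75 ln(0.418804)
  = −0.75 × (-0.870352) = 0.652764 substitutions/site.

0.653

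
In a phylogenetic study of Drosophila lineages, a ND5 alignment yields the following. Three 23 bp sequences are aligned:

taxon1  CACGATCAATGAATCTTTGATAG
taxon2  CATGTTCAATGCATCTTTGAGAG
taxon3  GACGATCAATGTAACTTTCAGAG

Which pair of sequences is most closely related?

taxon1 and taxon2

taxon1–taxon2: 4/23 differ, p = 0.174, d = 0.198.
taxon1–taxon3: 5/23 differ, p = 0.217, d = 0.257.
taxon2–taxon3: 6/23 differ, p = 0.261, d = 0.321.
The smallest distance is between taxon1 and taxon2.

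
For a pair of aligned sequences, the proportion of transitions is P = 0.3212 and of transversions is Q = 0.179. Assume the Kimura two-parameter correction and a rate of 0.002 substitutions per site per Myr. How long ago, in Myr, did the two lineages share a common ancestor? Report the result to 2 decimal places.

243.02

Under the Kimura two-parameter model, d = −½ ln(1 − 2P − Q) − ¼ ln(1 − 2Q).
1 − 2P − Q = 0.1786, giving −½ ln(0.1786) = 0.861303.
1 − 2Q = 0.642, giving −¼ ln(0.642) = 0.110792.
d = 0.861303 + 0.110792 = 0.972095.
Under a molecular clock d = 2μt, so t = d/(2μ) = 0.972095 / (2 × 0.002) = 243.02 Myr.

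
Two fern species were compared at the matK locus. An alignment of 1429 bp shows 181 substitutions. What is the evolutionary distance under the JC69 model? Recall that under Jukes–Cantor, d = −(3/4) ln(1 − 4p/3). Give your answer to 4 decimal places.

p = 181/1429 ≈ 0.126662.
d = −(3/4) ln(1 − 4p/3) = −0.75 ln(1 − 0.168883) = −0.75 ln(0.831117)
  = −0.75 × (-0.184985) = 0.138739 substitutions/site.

0.1387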